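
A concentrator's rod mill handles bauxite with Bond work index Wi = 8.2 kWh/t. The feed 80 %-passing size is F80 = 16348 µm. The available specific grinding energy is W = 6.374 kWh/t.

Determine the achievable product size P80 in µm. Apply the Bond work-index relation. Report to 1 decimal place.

W = 10·Wi·[P80^(−½) − F80^(−½)]
1/√P80 = 1/√F80 + W/(10·Wi)
  = 6.3740/(10·8.2) + 1/√16348 = 0.077732 + 0.007821 = 0.085553
P80 = (1/0.085553)² = 11.6887² = 136.63 µm

P80 = 136.6 µm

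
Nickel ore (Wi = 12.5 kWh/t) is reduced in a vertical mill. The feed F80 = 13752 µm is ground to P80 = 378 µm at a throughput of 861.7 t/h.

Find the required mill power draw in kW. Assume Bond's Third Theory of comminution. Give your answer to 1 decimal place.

W = 10 Wi (P80^-0.5 − F80^-0.5)
W = 10·12.5·(1/√378 − 1/√13752) = 10·12.5·(0.042907) = 5.3634 kWh/t
P_mill = W·ṁ = 5.3634·861.7 = 4621.6 kW

P = 4621.6 kW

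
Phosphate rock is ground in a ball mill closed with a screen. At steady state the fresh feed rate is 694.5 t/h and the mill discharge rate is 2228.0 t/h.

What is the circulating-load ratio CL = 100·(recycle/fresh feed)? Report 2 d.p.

Steady state: M = F + R.
R = M − F = 2228.0 − 694.5 = 1533.5 t/h
CL = 100·R/F = 100·1533.5/694.5 = 220.81 %

CL = 220.81 %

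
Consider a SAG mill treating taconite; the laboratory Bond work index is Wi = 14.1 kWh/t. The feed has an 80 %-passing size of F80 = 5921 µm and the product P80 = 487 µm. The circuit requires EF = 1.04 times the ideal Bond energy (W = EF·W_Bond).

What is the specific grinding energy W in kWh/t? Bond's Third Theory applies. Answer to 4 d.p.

W = 4.7392 kWh/t

W = 10 Wi (P80^-0.5 − F80^-0.5)
1/√487 = 0.045314;  1/√5921 = 0.012996
W = 10·14.1·(0.045314 − 0.012996) = 4.5569 kWh/t
Apply correction: 4.5569 × 1.04 = 4.7392 kWh/t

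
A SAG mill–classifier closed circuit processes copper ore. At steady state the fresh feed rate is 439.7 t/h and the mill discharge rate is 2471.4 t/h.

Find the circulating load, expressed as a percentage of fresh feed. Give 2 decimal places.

Discharge = new feed + return, hence
R = M − F = 2471.4 − 439.7 = 2031.7 t/h
CL = 100·R/F = 100·2031.7/439.7 = 462.07 %

CL = 462.07 %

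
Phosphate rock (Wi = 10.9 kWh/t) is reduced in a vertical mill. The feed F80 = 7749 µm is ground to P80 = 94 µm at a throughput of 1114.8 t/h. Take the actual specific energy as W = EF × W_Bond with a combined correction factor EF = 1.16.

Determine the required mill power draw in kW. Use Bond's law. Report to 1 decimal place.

Bond: W = 10·Wi·(1/√P80 − 1/√F80)
W = 10·10.9·(1/√94 − 1/√7749) = 10·10.9·(0.091782) = 10.0043 kWh/t
With EF = 1.16: W = 10.0043·1.16 = 11.6049 kWh/t
Mill draw = 11.6049 × 1114.8 = 12937.2 kW

P = 12937.2 kW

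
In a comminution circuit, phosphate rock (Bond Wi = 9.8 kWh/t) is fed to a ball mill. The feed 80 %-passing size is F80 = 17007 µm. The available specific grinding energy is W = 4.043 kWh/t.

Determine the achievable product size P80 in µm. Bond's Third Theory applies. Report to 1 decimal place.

W = 10·Wi·(P80^(-½) − F80^(-½))
1/√P80 = 1/√F80 + W/(10·Wi)
  = 4.0430/(10·9.8) + 1/√17007 = 0.041255 + 0.007668 = 0.048923
P80 = (1/0.048923)² = 20.4402² = 417.80 µm

P80 = 417.8 µm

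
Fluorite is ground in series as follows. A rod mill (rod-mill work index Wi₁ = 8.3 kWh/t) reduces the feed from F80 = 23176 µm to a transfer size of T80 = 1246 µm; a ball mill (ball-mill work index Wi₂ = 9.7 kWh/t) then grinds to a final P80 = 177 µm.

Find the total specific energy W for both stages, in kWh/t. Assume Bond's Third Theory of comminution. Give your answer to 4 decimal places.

W = 10 Wi (1/√P80 − 1/√F80)  [Bond]
Stage 1 (23176→1246 µm, Wi₁=8.3): W₁ = 10·8.3·(0.028330 − 0.006569) = 1.8062 kWh/t
Stage 2 (1246→177 µm, Wi₂=9.7): W₂ = 10·9.7·(0.075165 − 0.028330) = 4.5430 kWh/t
W = W₁ + W₂ = 1.8062 + 4.5430 = 6.3491 kWh/t

W = 6.3491 kWh/t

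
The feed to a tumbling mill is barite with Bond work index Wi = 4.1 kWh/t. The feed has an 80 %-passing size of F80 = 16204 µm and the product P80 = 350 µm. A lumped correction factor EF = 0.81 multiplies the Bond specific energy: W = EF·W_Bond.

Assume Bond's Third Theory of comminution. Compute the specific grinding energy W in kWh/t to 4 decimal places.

W = 1.5143 kWh/t

W_Bond = 10·Wi·(1/√P₈₀ − 1/√F₈₀)
1/√350 = 0.053452;  1/√16204 = 0.007856
W = 10·4.1·(0.053452 − 0.007856) = 1.8695 kWh/t
W_actual = 0.81 × 1.8695 = 1.5143 kWh/t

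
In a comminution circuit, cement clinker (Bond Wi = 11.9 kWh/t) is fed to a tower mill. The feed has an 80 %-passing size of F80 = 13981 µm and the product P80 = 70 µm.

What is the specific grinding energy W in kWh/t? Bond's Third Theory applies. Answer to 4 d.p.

W = 13.2168 kWh/t

Bond:  W = 10 Wi (1/√P − 1/√F)
1/√70 = 0.119523;  1/√13981 = 0.008457
W = 10·11.9·(0.119523 − 0.008457) = 13.2168 kWh/t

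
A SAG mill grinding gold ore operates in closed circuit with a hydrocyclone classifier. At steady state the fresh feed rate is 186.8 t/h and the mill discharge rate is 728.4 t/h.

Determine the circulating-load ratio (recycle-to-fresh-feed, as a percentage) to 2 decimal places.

M = F + R at steady state, so:
R = M − F = 728.4 − 186.8 = 541.6 t/h
CL = 100·R/F = 100·541.6/186.8 = 289.94 %

CL = 289.94 %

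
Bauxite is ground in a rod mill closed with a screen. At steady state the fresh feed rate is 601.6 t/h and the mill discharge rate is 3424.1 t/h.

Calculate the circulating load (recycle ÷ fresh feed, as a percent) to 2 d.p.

CL = 469.17 %

Steady state: M = F + R.
R = M − F = 3424.1 − 601.6 = 2822.5 t/h
CL = 100·R/F = 100·2822.5/601.6 = 469.17 %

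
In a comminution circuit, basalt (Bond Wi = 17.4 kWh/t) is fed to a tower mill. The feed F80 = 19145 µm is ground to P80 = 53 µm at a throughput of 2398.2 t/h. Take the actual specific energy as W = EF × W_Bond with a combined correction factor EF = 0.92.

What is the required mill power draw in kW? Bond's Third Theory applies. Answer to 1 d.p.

W = 10 Wi / √P80 − 10 Wi / √F80
W = 10·17.4·(1/√53 − 1/√19145) = 10·17.4·(0.130133) = 22.6432 kWh/t
W_actual = 0.92 × 22.6432 = 20.8317 kWh/t
P_mill = W·ṁ = 20.8317·2398.2 = 49958.7 kW

P = 49958.7 kW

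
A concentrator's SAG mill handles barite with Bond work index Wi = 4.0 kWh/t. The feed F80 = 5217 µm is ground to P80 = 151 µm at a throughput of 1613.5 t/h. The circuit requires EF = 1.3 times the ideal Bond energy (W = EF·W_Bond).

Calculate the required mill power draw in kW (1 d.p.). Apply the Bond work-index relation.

W = 10·Wi·[P80^(−½) − F80^(−½)]
W = 10·4.0·(1/√151 − 1/√5217) = 10·4.0·(0.067534) = 2.7014 kWh/t
Apply correction: 2.7014 × 1.3 = 3.5118 kWh/t
Power = W × throughput = 3.5118 kWh/t × 1613.5 t/h = 5666.2 kW

P = 5666.2 kW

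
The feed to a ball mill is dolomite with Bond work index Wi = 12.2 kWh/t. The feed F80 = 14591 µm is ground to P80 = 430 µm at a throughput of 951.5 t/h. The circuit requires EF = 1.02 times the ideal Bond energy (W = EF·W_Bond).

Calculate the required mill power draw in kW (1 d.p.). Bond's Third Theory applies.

W = 10·Wi·[P80^(−½) − F80^(−½)]
W = 10·12.2·(1/√430 − 1/√14591) = 10·12.2·(0.039946) = 4.8734 kWh/t
Apply correction: 4.8734 × 1.02 = 4.9708 kWh/t
Mill draw = 4.9708 × 951.5 = 4729.8 kW

P = 4729.8 kW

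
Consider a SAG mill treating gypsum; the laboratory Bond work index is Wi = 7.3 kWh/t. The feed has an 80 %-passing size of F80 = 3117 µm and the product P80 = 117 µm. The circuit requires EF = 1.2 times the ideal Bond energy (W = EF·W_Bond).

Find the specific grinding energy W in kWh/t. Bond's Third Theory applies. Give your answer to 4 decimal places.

W = 6.5296 kWh/t

W = 10·Wi·(P80^(-½) − F80^(-½))
1/√117 = 0.092450;  1/√3117 = 0.017911
W = 10·7.3·(0.092450 − 0.017911) = 5.4413 kWh/t
With EF = 1.2: W = 5.4413·1.2 = 6.5296 kWh/t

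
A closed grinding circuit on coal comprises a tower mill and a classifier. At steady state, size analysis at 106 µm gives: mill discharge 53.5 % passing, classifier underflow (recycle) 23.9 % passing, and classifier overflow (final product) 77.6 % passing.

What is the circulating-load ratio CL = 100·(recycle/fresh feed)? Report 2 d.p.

CL = 81.42 %

Let r = R/F. Size balance at 106 µm:
(1+r)d = ru + o → r = (o−d)/(d−u)
r = (77.6 − 53.5)/(53.5 − 23.9) = 24.1/29.6 = 0.8142
CL = 100·r = 81.42 %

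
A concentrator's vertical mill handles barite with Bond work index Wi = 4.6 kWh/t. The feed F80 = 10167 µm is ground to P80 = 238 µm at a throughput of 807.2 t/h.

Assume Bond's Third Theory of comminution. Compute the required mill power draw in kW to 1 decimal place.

Bond:  W = 10 Wi (1/√P − 1/√F)
W = 10·4.6·(1/√238 − 1/√10167) = 10·4.6·(0.054903) = 2.5255 kWh/t
P = W·T = 2.5255·807.2 = 2038.6 kW

P = 2038.6 kW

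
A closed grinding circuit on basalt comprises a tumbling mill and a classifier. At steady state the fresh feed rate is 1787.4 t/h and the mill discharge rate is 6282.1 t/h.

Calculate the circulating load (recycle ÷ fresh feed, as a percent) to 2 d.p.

M = F + R at steady state, so:
R = M − F = 6282.1 − 1787.4 = 4494.7 t/h
CL = 100·R/F = 100·4494.7/1787.4 = 251.47 %

CL = 251.47 %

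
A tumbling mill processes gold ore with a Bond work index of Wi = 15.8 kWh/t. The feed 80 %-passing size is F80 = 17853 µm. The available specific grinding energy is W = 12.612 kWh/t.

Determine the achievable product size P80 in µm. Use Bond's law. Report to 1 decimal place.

W = 10 Wi / √P80 − 10 Wi / √F80
⇒ 1/√P80 = W/(10·Wi) + 1/√F80
  = 12.6120/(10·15.8) + 1/√17853 = 0.079823 + 0.007484 = 0.087307
P80 = (1/0.087307)² = 11.4538² = 131.19 µm

P80 = 131.2 µm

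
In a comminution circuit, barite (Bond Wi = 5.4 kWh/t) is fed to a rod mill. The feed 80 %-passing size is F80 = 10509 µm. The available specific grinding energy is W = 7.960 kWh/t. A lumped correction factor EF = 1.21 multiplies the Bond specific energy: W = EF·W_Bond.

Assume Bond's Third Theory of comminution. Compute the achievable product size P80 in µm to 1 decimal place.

P80 = 57.8 µm

W = 10 Wi / √P80 − 10 Wi / √F80
W_Bond = W / EF = 7.960 / 1.21 = 6.5785 kWh/t
P80^-0.5 = F80^-0.5 + W_Bond/(10 Wi)
  = 6.5785/(10·5.4) + 1/√10509 = 0.121824 + 0.009755 = 0.131579
P80 = (1/0.131579)² = 7.6000² = 57.76 µm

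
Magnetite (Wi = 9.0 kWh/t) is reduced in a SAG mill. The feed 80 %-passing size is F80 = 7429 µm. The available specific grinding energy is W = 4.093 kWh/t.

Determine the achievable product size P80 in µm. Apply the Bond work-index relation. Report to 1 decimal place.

P80 = 306.9 µm

W_Bond = 10·Wi·(1/√P₈₀ − 1/√F₈₀)
⇒ 1/√P80 = W/(10·Wi) + 1/√F80
  = 4.0930/(10·9.0) + 1/√7429 = 0.045478 + 0.011602 = 0.057080
P80 = (1/0.057080)² = 17.5193² = 306.93 µm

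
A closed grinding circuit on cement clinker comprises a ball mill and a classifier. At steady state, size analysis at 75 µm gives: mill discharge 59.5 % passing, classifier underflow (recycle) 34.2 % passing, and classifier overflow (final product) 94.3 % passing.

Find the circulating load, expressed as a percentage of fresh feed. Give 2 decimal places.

CL = 137.55 %

Let r = R/F. Size balance at 75 µm:
(1+r)d = ru + o → r = (o−d)/(d−u)
r = (94.3 − 59.5)/(59.5 − 34.2) = 34.8/25.3 = 1.3755
CL = 100·r = 137.55 %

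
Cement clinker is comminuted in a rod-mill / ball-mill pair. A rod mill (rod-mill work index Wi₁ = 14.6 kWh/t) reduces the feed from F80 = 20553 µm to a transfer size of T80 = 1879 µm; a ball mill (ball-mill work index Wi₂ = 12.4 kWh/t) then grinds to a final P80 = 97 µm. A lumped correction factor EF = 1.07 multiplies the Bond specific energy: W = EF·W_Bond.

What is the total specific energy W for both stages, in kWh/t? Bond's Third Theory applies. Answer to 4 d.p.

W = 12.9250 kWh/t

W_Bond = 10·Wi·(1/√P₈₀ − 1/√F₈₀)
Stage 1 (20553→1879 µm, Wi₁=14.6): W₁ = 10·14.6·(0.023069 − 0.006975) = 2.3497 kWh/t
Stage 2 (1879→97 µm, Wi₂=12.4): W₂ = 10·12.4·(0.101535 − 0.023069) = 9.7297 kWh/t
W = W₁ + W₂ = 2.3497 + 9.7297 = 12.0794 kWh/t
Apply correction: 12.0794 × 1.07 = 12.9250 kWh/t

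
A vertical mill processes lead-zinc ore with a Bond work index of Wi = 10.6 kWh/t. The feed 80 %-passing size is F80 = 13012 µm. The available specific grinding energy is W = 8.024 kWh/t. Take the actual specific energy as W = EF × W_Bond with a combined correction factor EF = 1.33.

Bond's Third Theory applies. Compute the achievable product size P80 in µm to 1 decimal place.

W = 10 Wi / √P80 − 10 Wi / √F80
W_Bond = W / EF = 8.024 / 1.33 = 6.0331 kWh/t
P80^-0.5 = F80^-0.5 + W_Bond/(10 Wi)
  = 6.0331/(10·10.6) + 1/√13012 = 0.056916 + 0.008767 = 0.065682
P80 = (1/0.065682)² = 15.2248² = 231.79 µm

P80 = 231.8 µm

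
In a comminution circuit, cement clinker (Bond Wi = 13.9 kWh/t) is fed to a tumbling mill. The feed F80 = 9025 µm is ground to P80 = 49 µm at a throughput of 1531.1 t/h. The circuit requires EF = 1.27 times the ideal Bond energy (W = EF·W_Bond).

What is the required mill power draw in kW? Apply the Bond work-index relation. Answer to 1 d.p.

Bond:  W = 10 Wi (1/√P − 1/√F)
W = 10·13.9·(1/√49 − 1/√9025) = 10·13.9·(0.132331) = 18.3940 kWh/t
W_actual = 1.27 × 18.3940 = 23.3604 kWh/t
P = W·T = 23.3604·1531.1 = 35767.0 kW

P = 35767.0 kW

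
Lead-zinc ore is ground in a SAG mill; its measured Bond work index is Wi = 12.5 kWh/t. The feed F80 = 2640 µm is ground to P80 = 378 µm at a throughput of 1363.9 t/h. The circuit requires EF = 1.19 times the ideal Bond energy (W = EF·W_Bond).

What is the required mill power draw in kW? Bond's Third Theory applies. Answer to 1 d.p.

P = 6486.5 kW

W = 10 Wi (1/√P80 − 1/√F80)  [Bond]
W = 10·12.5·(1/√378 − 1/√2640) = 10·12.5·(0.031972) = 3.9965 kWh/t
Apply correction: 3.9965 × 1.19 = 4.7558 kWh/t
P = W·T = 4.7558·1363.9 = 6486.5 kW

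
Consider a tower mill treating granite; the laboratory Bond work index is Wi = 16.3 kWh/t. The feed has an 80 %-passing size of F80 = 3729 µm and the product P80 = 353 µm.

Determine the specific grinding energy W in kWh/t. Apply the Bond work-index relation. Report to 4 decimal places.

Bond:  W = 10 Wi (1/√P − 1/√F)
1/√353 = 0.053225;  1/√3729 = 0.016376
W = 10·16.3·(0.053225 − 0.016376) = 6.0064 kWh/t

W = 6.0064 kWh/t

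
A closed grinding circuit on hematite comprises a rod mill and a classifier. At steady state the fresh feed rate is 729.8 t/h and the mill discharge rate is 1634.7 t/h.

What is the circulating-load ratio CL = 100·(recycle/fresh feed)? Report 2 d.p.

CL = 123.99 %

Mill node: discharge = fresh + recycle.
R = M − F = 1634.7 − 729.8 = 904.9 t/h
CL = 100·R/F = 100·904.9/729.8 = 123.99 %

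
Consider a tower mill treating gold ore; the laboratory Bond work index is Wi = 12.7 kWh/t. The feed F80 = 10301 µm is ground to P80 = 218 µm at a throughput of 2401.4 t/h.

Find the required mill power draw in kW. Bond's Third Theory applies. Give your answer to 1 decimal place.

W = 10 Wi / √P80 − 10 Wi / √F80
W = 10·12.7·(1/√218 − 1/√10301) = 10·12.7·(0.057876) = 7.3502 kWh/t
P_mill = W·ṁ = 7.3502·2401.4 = 17650.8 kW

P = 17650.8 kW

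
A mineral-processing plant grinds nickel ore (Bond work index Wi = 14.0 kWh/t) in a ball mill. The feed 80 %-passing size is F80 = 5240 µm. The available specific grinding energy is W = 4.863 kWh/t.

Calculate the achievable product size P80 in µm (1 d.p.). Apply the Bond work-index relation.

W = 10 Wi (P80^-0.5 − F80^-0.5)
P80^(−½) = W/(10 Wi) + F80^(−½)
  = 4.8630/(10·14.0) + 1/√5240 = 0.034736 + 0.013814 = 0.048550
P80 = (1/0.048550)² = 20.5972² = 424.25 µm

P80 = 424.2 µm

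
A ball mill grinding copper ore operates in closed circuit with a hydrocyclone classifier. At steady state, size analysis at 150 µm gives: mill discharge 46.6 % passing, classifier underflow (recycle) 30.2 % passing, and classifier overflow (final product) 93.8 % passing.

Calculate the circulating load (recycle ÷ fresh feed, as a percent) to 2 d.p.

Mass balance on the −150 µm fraction:
Fd + Rd = Ru + Fo ⇒ R/F = (o−d)/(d−u)
r = (93.8 − 46.6)/(46.6 − 30.2) = 47.2/16.4 = 2.8780
CL = 100·r = 287.80 %

CL = 287.80 %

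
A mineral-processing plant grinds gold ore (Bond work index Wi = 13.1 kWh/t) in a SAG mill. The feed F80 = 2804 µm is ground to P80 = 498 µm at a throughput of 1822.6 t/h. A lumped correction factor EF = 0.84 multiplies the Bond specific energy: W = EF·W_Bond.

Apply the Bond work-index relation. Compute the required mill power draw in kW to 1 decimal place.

P = 5199.8 kW

W = 10 Wi (P80^-0.5 − F80^-0.5)
W = 10·13.1·(1/√498 − 1/√2804) = 10·13.1·(0.025926) = 3.3963 kWh/t
W_actual = 0.84 × 3.3963 = 2.8529 kWh/t
P = W·T = 2.8529·1822.6 = 5199.8 kW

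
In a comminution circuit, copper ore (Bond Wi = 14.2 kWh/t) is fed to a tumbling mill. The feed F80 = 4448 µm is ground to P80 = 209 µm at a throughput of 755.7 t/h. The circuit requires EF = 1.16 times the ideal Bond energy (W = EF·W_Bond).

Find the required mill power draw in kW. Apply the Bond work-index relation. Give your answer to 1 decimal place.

P = 6743.9 kW

W = 10·Wi·[P80^(−½) − F80^(−½)]
W = 10·14.2·(1/√209 − 1/√4448) = 10·14.2·(0.054177) = 7.6932 kWh/t
With EF = 1.16: W = 7.6932·1.16 = 8.9241 kWh/t
Mill draw = 8.9241 × 755.7 = 6743.9 kW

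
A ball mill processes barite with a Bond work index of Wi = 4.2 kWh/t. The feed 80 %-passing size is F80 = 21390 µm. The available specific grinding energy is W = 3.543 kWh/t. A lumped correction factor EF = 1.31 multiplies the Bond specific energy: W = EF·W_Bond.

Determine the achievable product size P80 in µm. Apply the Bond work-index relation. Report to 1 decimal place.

P80 = 197.1 µm

W = 10 Wi / √P80 − 10 Wi / √F80
W_Bond = W / EF = 3.543 / 1.31 = 2.7046 kWh/t
⇒ 1/√P80 = W_Bond/(10 Wi) + 1/√F80
  = 2.7046/(10·4.2) + 1/√21390 = 0.064395 + 0.006837 = 0.071232
P80 = (1/0.071232)² = 14.0386² = 197.08 µm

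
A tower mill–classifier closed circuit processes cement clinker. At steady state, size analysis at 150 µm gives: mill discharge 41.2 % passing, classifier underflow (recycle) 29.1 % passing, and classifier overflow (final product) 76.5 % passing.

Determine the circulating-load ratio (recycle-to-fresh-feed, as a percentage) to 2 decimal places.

CL = 291.74 %

Balance %-passing 150 µm (r = R/F):
(1+r)·d = r·u + o ⇒ r = (o−d)/(d−u)
r = (76.5 − 41.2)/(41.2 − 29.1) = 35.3/12.1 = 2.9174
CL = 100·r = 291.74 %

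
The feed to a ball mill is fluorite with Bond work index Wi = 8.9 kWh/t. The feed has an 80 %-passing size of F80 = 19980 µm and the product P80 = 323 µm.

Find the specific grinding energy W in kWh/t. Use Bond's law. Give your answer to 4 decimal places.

W = 4.3225 kWh/t

W = 10 Wi (1/√P80 − 1/√F80)  [Bond]
1/√323 = 0.055641;  1/√19980 = 0.007075
W = 10·8.9·(0.055641 − 0.007075) = 4.3225 kWh/t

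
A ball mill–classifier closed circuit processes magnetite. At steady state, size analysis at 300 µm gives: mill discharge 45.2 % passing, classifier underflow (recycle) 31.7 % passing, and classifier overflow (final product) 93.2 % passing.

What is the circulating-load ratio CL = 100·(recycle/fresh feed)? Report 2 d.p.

Let r = R/F. Size balance at 300 µm:
r = (o − d)/(d − u)
r = (93.2 − 45.2)/(45.2 − 31.7) = 48.0/13.5 = 3.5556
CL = 100·r = 355.56 %

CL = 355.56 %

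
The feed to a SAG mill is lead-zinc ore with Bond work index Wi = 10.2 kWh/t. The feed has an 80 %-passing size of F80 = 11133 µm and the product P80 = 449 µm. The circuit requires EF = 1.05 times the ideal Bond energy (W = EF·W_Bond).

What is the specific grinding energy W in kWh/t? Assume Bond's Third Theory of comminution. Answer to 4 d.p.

W = 4.0393 kWh/t

W = 10·Wi·(P80^(-½) − F80^(-½))
1/√449 = 0.047193;  1/√11133 = 0.009478
W = 10·10.2·(0.047193 − 0.009478) = 3.8470 kWh/t
Apply correction: 3.8470 × 1.05 = 4.0393 kWh/t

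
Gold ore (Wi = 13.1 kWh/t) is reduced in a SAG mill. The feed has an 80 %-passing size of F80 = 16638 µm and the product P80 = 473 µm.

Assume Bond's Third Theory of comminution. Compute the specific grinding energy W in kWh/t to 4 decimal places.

W = 5.0078 kWh/t

Bond:  W = 10 Wi (1/√P − 1/√F)
1/√473 = 0.045980;  1/√16638 = 0.007753
W = 10·13.1·(0.045980 − 0.007753) = 5.0078 kWh/t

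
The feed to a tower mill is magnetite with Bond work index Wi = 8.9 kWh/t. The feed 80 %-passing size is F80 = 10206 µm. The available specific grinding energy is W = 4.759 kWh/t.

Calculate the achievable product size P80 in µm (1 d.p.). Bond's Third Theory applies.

P80 = 249.0 µm

W = 10 Wi (1/√P80 − 1/√F80)  [Bond]
⇒ 1/√P80 = W/(10 Wi) + 1/√F80
  = 4.7590/(10·8.9) + 1/√10206 = 0.053472 + 0.009899 = 0.063370
P80 = (1/0.063370)² = 15.7802² = 249.02 µm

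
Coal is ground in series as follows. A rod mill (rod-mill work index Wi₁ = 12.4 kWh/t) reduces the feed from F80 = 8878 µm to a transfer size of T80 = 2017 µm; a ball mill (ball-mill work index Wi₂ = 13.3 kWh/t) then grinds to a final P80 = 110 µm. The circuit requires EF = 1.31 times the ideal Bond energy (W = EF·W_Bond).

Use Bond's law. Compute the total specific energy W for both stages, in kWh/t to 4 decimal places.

W = 10·Wi·(P80^(-½) − F80^(-½))
Stage 1 (8878→2017 µm, Wi₁=12.4): W₁ = 10·12.4·(0.022266 − 0.010613) = 1.4450 kWh/t
Stage 2 (2017→110 µm, Wi₂=13.3): W₂ = 10·13.3·(0.095346 − 0.022266) = 9.7196 kWh/t
W = W₁ + W₂ = 1.4450 + 9.7196 = 11.1646 kWh/t
Corrected W = EF·W_Bond = 1.31·11.1646 = 14.6257 kWh/t

W = 14.6257 kWh/t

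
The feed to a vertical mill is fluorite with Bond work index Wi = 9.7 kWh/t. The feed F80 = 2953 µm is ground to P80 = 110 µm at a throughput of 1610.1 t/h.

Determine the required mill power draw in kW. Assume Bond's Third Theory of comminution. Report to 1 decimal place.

P = 12017.1 kW

Bond: W = 10·Wi·(1/√P80 − 1/√F80)
W = 10·9.7·(1/√110 − 1/√2953) = 10·9.7·(0.076944) = 7.4636 kWh/t
Power = W × throughput = 7.4636 kWh/t × 1610.1 t/h = 12017.1 kW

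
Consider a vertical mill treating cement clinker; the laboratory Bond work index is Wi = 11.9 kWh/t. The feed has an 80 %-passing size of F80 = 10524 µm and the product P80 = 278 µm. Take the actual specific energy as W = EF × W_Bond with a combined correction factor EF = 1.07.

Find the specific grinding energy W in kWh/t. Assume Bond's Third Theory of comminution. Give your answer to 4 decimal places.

W = 10 Wi (1/√P80 − 1/√F80)  [Bond]
1/√278 = 0.059976;  1/√10524 = 0.009748
W = 10·11.9·(0.059976 − 0.009748) = 5.9771 kWh/t
W_actual = 1.07 × 5.9771 = 6.3956 kWh/t

W = 6.3956 kWh/t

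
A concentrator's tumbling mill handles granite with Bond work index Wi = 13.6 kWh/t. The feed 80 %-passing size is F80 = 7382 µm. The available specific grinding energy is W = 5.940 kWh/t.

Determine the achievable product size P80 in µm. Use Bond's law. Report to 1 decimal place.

P80 = 326.8 µm

W = 10·Wi·[P80^(−½) − F80^(−½)]
⇒ 1/√P80 = W/(10·Wi) + 1/√F80
  = 5.9400/(10·13.6) + 1/√7382 = 0.043676 + 0.011639 = 0.055315
P80 = (1/0.055315)² = 18.0781² = 326.82 µm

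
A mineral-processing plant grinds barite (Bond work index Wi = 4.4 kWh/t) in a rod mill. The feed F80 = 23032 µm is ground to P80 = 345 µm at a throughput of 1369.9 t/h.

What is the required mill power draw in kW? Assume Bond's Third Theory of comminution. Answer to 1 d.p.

P = 2848.0 kW

Bond: W = 10·Wi·(1/√P80 − 1/√F80)
W = 10·4.4·(1/√345 − 1/√23032) = 10·4.4·(0.047249) = 2.0790 kWh/t
Power = W × throughput = 2.0790 kWh/t × 1369.9 t/h = 2848.0 kW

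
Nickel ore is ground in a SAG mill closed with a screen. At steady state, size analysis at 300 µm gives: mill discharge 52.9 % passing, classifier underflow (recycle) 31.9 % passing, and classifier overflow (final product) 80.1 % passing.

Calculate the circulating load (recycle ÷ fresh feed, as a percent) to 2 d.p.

CL = 129.52 %

Classifier node, passing 300 µm:
(1+r)·d = r·u + o ⇒ r = (o−d)/(d−u)
r = (80.1 − 52.9)/(52.9 − 31.9) = 27.2/21.0 = 1.2952
CL = 100·r = 129.52 %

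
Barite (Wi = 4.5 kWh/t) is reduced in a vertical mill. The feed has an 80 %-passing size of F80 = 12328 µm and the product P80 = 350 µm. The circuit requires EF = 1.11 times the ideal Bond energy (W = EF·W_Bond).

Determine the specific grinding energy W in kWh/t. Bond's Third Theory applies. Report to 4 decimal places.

W = 2.2201 kWh/t

W = 10 Wi (1/√P80 − 1/√F80)  [Bond]
1/√350 = 0.053452;  1/√12328 = 0.009006
W = 10·4.5·(0.053452 − 0.009006) = 2.0001 kWh/t
Corrected W = EF·W_Bond = 1.11·2.0001 = 2.2201 kWh/t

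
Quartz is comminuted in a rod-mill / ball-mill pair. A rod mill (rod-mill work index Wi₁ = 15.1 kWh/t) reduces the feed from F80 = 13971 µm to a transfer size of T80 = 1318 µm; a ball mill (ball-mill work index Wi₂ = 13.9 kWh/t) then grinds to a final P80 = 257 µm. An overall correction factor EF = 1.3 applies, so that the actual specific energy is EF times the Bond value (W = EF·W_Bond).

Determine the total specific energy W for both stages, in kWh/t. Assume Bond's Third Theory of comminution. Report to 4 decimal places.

W = 10 Wi (P80^-0.5 − F80^-0.5)
Stage 1 (13971→1318 µm, Wi₁=15.1): W₁ = 10·15.1·(0.027545 − 0.008460) = 2.8818 kWh/t
Stage 2 (1318→257 µm, Wi₂=13.9): W₂ = 10·13.9·(0.062378 − 0.027545) = 4.8418 kWh/t
W = W₁ + W₂ = 2.8818 + 4.8418 = 7.7236 kWh/t
With EF = 1.3: W = 7.7236·1.3 = 10.0407 kWh/t

W = 10.0407 kWh/t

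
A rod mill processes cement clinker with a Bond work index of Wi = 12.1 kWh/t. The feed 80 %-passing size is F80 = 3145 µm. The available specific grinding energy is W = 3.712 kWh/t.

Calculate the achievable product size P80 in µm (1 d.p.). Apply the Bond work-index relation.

W = 10·Wi·(P80^(-½) − F80^(-½))
P80^-0.5 = F80^-0.5 + W/(10 Wi)
  = 3.7120/(10·12.1) + 1/√3145 = 0.030678 + 0.017832 = 0.048509
P80 = (1/0.048509)² = 20.6146² = 424.96 µm

P80 = 425.0 µm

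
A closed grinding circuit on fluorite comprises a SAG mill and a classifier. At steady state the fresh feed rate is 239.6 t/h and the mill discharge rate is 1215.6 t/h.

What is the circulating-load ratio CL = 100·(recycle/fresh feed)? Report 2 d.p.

CL = 407.35 %

Mill node: discharge = fresh + recycle.
R = M − F = 1215.6 − 239.6 = 976.0 t/h
CL = 100·R/F = 100·976.0/239.6 = 407.35 %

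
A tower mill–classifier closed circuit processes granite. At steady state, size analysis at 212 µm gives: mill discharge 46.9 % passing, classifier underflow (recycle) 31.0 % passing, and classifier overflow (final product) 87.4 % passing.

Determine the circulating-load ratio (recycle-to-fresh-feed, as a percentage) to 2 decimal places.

CL = 254.72 %

Balance %-passing 212 µm (r = R/F):
Fd + Rd = Ru + Fo ⇒ R/F = (o−d)/(d−u)
r = (87.4 − 46.9)/(46.9 − 31.0) = 40.5/15.9 = 2.5472
CL = 100·r = 254.72 %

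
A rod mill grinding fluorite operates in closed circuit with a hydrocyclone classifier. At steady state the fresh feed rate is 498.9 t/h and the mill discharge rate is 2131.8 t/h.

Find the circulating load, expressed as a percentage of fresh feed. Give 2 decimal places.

Steady state: M = F + R.
R = M − F = 2131.8 − 498.9 = 1632.9 t/h
CL = 100·R/F = 100·1632.9/498.9 = 327.30 %

CL = 327.30 %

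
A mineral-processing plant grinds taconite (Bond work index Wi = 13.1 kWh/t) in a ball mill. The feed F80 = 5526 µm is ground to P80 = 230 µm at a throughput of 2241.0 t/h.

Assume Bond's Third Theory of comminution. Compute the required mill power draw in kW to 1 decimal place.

W_Bond = 10·Wi·(1/√P₈₀ − 1/√F₈₀)
W = 10·13.1·(1/√230 − 1/√5526) = 10·13.1·(0.052486) = 6.8756 kWh/t
Power = W × throughput = 6.8756 kWh/t × 2241.0 t/h = 15408.3 kW

P = 15408.3 kW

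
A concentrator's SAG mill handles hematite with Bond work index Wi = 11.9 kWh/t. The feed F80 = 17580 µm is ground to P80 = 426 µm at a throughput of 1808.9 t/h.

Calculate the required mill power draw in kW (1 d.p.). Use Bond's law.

W = 10 Wi / √P80 − 10 Wi / √F80
W = 10·11.9·(1/√426 − 1/√17580) = 10·11.9·(0.040908) = 4.8681 kWh/t
Mill draw = 4.8681 × 1808.9 = 8805.8 kW

P = 8805.8 kW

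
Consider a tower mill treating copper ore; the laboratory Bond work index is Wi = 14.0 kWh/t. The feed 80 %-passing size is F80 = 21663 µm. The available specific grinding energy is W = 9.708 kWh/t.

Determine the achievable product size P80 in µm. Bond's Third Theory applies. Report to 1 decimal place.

P80 = 172.5 µm

W = 10 Wi (P80^-0.5 − F80^-0.5)
⇒ 1/√P80 = W/(10 Wi) + 1/√F80
  = 9.7080/(10·14.0) + 1/√21663 = 0.069343 + 0.006794 = 0.076137
P80 = (1/0.076137)² = 13.1342² = 172.51 µm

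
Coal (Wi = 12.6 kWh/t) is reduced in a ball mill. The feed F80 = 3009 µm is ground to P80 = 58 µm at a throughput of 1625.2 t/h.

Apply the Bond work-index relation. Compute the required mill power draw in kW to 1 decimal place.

W = 10·Wi·[P80^(−½) − F80^(−½)]
W = 10·12.6·(1/√58 − 1/√3009) = 10·12.6·(0.113076) = 14.2476 kWh/t
Power = W × throughput = 14.2476 kWh/t × 1625.2 t/h = 23155.2 kW

P = 23155.2 kW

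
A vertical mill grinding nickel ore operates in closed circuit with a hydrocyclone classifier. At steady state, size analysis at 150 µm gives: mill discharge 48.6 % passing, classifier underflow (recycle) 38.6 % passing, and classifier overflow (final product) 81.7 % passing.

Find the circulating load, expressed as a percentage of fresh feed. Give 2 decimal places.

CL = 331.00 %

Let r = R/F. Size balance at 150 µm:
Fd + Rd = Ru + Fo ⇒ R/F = (o−d)/(d−u)
r = (81.7 − 48.6)/(48.6 − 38.6) = 33.1/10.0 = 3.3100
CL = 100·r = 331.00 %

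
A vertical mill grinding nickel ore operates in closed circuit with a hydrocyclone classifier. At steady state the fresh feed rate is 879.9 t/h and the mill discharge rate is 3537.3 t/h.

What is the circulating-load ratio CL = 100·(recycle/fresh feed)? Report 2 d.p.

CL = 302.01 %

Mill node: discharge = fresh + recycle.
R = M − F = 3537.3 − 879.9 = 2657.4 t/h
CL = 100·R/F = 100·2657.4/879.9 = 302.01 %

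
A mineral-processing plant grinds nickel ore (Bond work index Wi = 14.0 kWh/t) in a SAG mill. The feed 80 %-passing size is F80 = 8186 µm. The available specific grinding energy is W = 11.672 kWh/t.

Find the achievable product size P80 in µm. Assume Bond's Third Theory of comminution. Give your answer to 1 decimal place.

P80 = 112.2 µm

W = 10·Wi·[P80^(−½) − F80^(−½)]
⇒ 1/√P80 = W/(10 Wi) + 1/√F80
  = 11.6720/(10·14.0) + 1/√8186 = 0.083371 + 0.011053 = 0.094424
P80 = (1/0.094424)² = 10.5905² = 112.16 µm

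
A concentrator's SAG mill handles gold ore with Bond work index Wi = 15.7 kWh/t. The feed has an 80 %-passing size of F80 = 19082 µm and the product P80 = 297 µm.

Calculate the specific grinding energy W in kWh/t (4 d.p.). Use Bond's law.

W = 7.9735 kWh/t

W = 10 Wi (P80^-0.5 − F80^-0.5)
1/√297 = 0.058026;  1/√19082 = 0.007239
W = 10·15.7·(0.058026 − 0.007239) = 7.9735 kWh/t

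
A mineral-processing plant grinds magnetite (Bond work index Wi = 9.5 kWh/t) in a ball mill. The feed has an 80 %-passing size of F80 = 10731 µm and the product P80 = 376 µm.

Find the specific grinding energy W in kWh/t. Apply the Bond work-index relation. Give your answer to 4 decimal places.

W = 10 Wi (1/√P80 − 1/√F80)  [Bond]
1/√376 = 0.051571;  1/√10731 = 0.009653
W = 10·9.5·(0.051571 − 0.009653) = 3.9822 kWh/t

W = 3.9822 kWh/t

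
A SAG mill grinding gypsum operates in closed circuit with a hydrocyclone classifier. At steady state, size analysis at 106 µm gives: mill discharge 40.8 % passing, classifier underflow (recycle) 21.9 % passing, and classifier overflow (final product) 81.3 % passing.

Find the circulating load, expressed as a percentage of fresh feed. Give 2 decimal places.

CL = 214.29 %

Balance %-passing 106 µm (r = R/F):
(1+r)·d = r·u + o ⇒ r = (o−d)/(d−u)
r = (81.3 − 40.8)/(40.8 − 21.9) = 40.5/18.9 = 2.1429
CL = 100·r = 214.29 %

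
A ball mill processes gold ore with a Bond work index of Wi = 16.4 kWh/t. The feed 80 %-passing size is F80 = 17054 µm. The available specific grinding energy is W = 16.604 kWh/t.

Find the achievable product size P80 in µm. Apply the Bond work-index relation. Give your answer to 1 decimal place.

P80 = 84.3 µm

W = 10 Wi (P80^-0.5 − F80^-0.5)
1/√P80 = 1/√F80 + W/(10·Wi)
  = 16.6040/(10·16.4) + 1/√17054 = 0.101244 + 0.007657 = 0.108901
P80 = (1/0.108901)² = 9.1826² = 84.32 µm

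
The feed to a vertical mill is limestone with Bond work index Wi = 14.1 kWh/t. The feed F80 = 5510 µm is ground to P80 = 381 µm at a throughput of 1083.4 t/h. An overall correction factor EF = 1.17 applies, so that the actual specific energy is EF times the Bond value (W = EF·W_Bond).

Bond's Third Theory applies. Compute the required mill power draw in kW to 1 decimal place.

P = 6748.8 kW

W = 10 Wi (P80^-0.5 − F80^-0.5)
W = 10·14.1·(1/√381 − 1/√5510) = 10·14.1·(0.037760) = 5.3241 kWh/t
Corrected W = EF·W_Bond = 1.17·5.3241 = 6.2292 kWh/t
P = W·T = 6.2292·1083.4 = 6748.8 kW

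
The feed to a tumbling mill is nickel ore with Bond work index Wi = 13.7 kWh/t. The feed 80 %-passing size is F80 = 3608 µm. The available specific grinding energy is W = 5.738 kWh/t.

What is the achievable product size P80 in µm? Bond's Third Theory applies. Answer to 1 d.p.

P80 = 291.9 µm

W = 10·Wi·(P80^(-½) − F80^(-½))
P80^(−½) = W/(10 Wi) + F80^(−½)
  = 5.7380/(10·13.7) + 1/√3608 = 0.041883 + 0.016648 = 0.058531
P80 = (1/0.058531)² = 17.0848² = 291.89 µm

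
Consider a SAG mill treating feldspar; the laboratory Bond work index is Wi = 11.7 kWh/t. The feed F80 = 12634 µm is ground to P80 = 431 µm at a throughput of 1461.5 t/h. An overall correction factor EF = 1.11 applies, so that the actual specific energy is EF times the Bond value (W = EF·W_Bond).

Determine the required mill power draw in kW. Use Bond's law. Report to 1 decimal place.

P = 7453.9 kW

W = 10 Wi / √P80 − 10 Wi / √F80
W = 10·11.7·(1/√431 − 1/√12634) = 10·11.7·(0.039272) = 4.5948 kWh/t
Corrected W = EF·W_Bond = 1.11·4.5948 = 5.1002 kWh/t
Power = W × throughput = 5.1002 kWh/t × 1461.5 t/h = 7453.9 kW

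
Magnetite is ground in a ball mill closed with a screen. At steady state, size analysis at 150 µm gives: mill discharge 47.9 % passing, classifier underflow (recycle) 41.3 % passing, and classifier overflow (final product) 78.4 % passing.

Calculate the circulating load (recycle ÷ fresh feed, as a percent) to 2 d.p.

CL = 462.12 %

Balance %-passing 150 µm (r = R/F):
r = (o − d)/(d − u)
r = (78.4 − 47.9)/(47.9 − 41.3) = 30.5/6.6 = 4.6212
CL = 100·r = 462.12 %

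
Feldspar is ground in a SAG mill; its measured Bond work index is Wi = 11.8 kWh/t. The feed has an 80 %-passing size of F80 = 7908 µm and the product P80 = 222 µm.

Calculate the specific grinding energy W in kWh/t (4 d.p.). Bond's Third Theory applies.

W = 6.5927 kWh/t

Bond: W = 10·Wi·(1/√P80 − 1/√F80)
1/√222 = 0.067116;  1/√7908 = 0.011245
W = 10·11.8·(0.067116 − 0.011245) = 6.5927 kWh/t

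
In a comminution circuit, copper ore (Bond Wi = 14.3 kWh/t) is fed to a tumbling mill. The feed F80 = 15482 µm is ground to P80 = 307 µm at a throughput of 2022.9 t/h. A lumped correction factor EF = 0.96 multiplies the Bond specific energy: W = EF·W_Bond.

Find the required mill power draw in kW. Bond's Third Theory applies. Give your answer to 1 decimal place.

P = 13617.5 kW

W = 10 Wi (1/√P80 − 1/√F80)  [Bond]
W = 10·14.3·(1/√307 − 1/√15482) = 10·14.3·(0.049036) = 7.0122 kWh/t
With EF = 0.96: W = 7.0122·0.96 = 6.7317 kWh/t
Mill draw = 6.7317 × 2022.9 = 13617.5 kW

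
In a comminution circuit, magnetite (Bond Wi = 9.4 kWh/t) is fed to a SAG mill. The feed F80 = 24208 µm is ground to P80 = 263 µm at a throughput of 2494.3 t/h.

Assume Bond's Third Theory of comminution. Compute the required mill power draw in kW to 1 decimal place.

W = 10 Wi (P80^-0.5 − F80^-0.5)
W = 10·9.4·(1/√263 − 1/√24208) = 10·9.4·(0.055235) = 5.1921 kWh/t
P_mill = W·ṁ = 5.1921·2494.3 = 12950.7 kW

P = 12950.7 kW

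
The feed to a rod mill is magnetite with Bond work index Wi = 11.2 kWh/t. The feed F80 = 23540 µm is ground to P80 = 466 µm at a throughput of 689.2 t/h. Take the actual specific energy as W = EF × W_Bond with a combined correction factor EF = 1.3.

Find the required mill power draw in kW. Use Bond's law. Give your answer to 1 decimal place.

W = 10 Wi / √P80 − 10 Wi / √F80
W = 10·11.2·(1/√466 − 1/√23540) = 10·11.2·(0.039806) = 4.4583 kWh/t
Corrected W = EF·W_Bond = 1.3·4.4583 = 5.7958 kWh/t
Mill draw = 5.7958 × 689.2 = 3994.5 kW

P = 3994.5 kW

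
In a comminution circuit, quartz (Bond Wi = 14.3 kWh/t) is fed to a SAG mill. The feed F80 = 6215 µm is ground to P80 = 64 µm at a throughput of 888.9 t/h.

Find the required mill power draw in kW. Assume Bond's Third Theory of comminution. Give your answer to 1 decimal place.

P = 14276.7 kW

W = 10·Wi·[P80^(−½) − F80^(−½)]
W = 10·14.3·(1/√64 − 1/√6215) = 10·14.3·(0.112315) = 16.0611 kWh/t
P = W·T = 16.0611·888.9 = 14276.7 kW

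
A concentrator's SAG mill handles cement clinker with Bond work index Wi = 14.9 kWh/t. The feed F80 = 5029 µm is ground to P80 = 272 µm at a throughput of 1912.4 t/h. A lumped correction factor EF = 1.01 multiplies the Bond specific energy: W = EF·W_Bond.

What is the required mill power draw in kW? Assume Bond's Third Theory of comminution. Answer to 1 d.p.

W = 10 Wi (1/√P80 − 1/√F80)  [Bond]
W = 10·14.9·(1/√272 − 1/√5029) = 10·14.9·(0.046533) = 6.9334 kWh/t
Apply correction: 6.9334 × 1.01 = 7.0027 kWh/t
P = W·T = 7.0027·1912.4 = 13391.9 kW

P = 13391.9 kW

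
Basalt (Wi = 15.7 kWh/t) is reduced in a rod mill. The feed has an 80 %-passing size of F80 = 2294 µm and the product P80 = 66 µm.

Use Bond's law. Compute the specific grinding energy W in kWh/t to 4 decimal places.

W = 10·Wi·[P80^(−½) − F80^(−½)]
1/√66 = 0.123091;  1/√2294 = 0.020879
W = 10·15.7·(0.123091 − 0.020879) = 16.0474 kWh/t

W = 16.0474 kWh/t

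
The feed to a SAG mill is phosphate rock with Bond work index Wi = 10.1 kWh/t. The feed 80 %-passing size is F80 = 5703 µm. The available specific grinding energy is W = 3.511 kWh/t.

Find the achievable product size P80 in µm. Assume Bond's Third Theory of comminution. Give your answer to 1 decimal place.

P80 = 434.0 µm

W = 10 Wi / √P80 − 10 Wi / √F80
1/√P80 = 1/√F80 + W/(10·Wi)
  = 3.5110/(10·10.1) + 1/√5703 = 0.034762 + 0.013242 = 0.048004
P80 = (1/0.048004)² = 20.8315² = 433.95 µm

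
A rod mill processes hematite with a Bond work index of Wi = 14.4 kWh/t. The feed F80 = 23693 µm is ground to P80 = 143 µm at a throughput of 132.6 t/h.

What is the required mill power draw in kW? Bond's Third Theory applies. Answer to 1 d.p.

W = 10 Wi (1/√P80 − 1/√F80)  [Bond]
W = 10·14.4·(1/√143 − 1/√23693) = 10·14.4·(0.077128) = 11.1064 kWh/t
P = W·T = 11.1064·132.6 = 1472.7 kW

P = 1472.7 kW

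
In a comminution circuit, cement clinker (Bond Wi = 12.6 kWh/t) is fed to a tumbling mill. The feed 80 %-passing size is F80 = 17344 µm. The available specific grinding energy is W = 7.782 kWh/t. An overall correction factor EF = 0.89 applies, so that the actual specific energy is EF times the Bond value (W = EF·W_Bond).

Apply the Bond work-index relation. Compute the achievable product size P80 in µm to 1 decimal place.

P80 = 168.7 µm

Bond:  W = 10 Wi (1/√P − 1/√F)
W_Bond = W / EF = 7.782 / 0.89 = 8.7438 kWh/t
⇒ 1/√P80 = W_Bond/(10·Wi) + 1/√F80
  = 8.7438/(10·12.6) + 1/√17344 = 0.069395 + 0.007593 = 0.076989
P80 = (1/0.076989)² = 12.9889² = 168.71 µm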